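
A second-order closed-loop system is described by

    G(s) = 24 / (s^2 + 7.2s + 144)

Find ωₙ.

ωₙ = 12 rad/s

Compare the denominator to the standard form s^2 + 2ζωₙs + ωₙ².
ωₙ² = 144, so ωₙ = 12 rad/s.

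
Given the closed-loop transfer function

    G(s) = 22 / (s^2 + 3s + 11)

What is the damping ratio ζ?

Compare the denominator to the standard form s^2 + 2ζωₙs + ωₙ².
ωₙ² = 11, so ωₙ = √11 ≈ 3.317 rad/s.
2ζωₙ = 3, so ζ = 3/(2·√11) ≈ 0.4523.
With ζ = 0.4523 the response is underdamped.

ζ ≈ 0.4523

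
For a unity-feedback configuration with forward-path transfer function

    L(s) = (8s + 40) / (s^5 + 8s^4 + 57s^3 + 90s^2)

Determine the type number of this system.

Type 2

Factor s from the denominator: s^5 + 8s^4 + 57s^3 + 90s^2 = s^2·(s^3 + 8s^2 + 57s + 90).
There are 2 poles at the origin, so the system is Type 2.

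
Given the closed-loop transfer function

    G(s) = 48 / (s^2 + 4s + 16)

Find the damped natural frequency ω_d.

Comparing s^2 + 4s + 16 to s^2 + 2ζωₙs + ωₙ²: ωₙ = 4 rad/s and ζ = 4/(2·4) = 0.5.
ζωₙ = 4/2 = 2, so ω_d = ωₙ√(1−ζ²) = √(ωₙ² − (ζωₙ)²) = √(16 − 2²) = √12 ≈ 3.464 rad/s.

ω_d ≈ 3.464 rad/s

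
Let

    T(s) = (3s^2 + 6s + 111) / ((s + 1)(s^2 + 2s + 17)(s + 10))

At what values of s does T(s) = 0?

Set the numerator to zero: 3s^2 + 6s + 111 = 0, i.e. 3·(s^2 + 2s + 37) = 0.
Factoring: (s^2 + 2s + 37) = 0.

s = -1 + 6j, -1 - 6j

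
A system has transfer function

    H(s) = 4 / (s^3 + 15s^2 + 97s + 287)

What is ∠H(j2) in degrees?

At s = j2: numerator = 4, denominator = 227 + j186.
∠H = ∠num − ∠den = 0° − (39.331°) = -39.33°.

∠H(j2) ≈ -39.33°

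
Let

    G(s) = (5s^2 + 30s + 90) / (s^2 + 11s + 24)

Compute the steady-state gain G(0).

Set s = 0: G(0) = (90) / (24) = 15/4.

G(0) = 15/4 ≈ 3.750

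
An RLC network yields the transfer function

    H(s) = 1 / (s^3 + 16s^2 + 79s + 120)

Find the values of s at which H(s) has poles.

s = -3, -5, -8

The poles are the roots of the denominator s^3 + 16s^2 + 79s + 120 = 0.
Trying s = -3: the polynomial evaluates to 0, so (s + 3) is a factor.
Dividing out leaves s^2 + 13s + 40 = 0.
Factoring the quadratic: (s + 5)(s + 8) = 0.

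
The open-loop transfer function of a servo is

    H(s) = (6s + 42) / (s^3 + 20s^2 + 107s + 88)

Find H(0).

H(0) = 21/44 ≈ 0.4773

Set s = 0: H(0) = (42) / (88) = 21/44.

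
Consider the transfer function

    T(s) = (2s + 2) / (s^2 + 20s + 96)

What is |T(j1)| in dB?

Substitute s = j1: numerator = 2 + j2, denominator = 95 + j20.
|T(j1)| = |2 + j2| / |95 + j20| = 2.8284 / 97.082 ≈ 0.02913.
In decibels: 20·log₁₀(0.02913) ≈ -30.7 dB.

|T(j1)|_dB ≈ -30.7 dB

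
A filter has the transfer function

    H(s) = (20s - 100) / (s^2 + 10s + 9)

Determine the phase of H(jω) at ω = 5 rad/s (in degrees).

∠H(j5) ≈ 27.26°

At s = j5: numerator = -100 + j100, denominator = -16 + j50.
∠H = ∠num − ∠den = 135° − (107.74°) = 27.26°.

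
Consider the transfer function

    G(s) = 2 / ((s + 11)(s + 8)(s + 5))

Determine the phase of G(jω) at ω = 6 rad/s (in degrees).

∠G(j6) ≈ -115.7°

At s = j6: numerator = 2, denominator = -424 + j882.
∠G = ∠num − ∠den = 0° − (115.67°) = -115.7°.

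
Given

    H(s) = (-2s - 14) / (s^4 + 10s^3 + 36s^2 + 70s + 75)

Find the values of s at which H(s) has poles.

The poles are the roots of the denominator s^4 + 10s^3 + 36s^2 + 70s + 75 = 0.
Trying s = -5: the polynomial evaluates to 0, so (s + 5) is a factor.
Dividing out leaves s^3 + 5s^2 + 11s + 15 = 0.
This factors further as (s^2 + 2s + 5)(s + 3) = 0.

s = -1 ± 2j, -5, -3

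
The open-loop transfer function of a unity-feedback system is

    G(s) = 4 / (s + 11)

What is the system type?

Type 0

The denominator has no factor of s at the origin — no free integrator — so this is a Type 0 system.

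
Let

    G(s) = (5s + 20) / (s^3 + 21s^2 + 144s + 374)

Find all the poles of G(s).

The poles are the roots of the denominator s^3 + 21s^2 + 144s + 374 = 0.
Trying s = -11: the polynomial evaluates to 0, so (s + 11) is a factor.
Dividing out leaves s^2 + 10s + 34 = 0.
The quadratic formula then gives s = -5 ± 3j.

s = -5 ± 3j, -11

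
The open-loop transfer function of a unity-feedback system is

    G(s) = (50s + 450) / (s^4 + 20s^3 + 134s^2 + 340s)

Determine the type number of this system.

Factor s from the denominator: s^4 + 20s^3 + 134s^2 + 340s = s·(s^3 + 20s^2 + 134s + 340).
There is 1 pole at the origin, so the system is Type 1.

Type 1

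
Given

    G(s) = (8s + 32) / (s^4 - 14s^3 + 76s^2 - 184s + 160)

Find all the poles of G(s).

s = 4, 4 + 2j, 4 - 2j, 2

The poles are the roots of the denominator s^4 - 14s^3 + 76s^2 - 184s + 160 = 0.
Trying s = 4: the polynomial evaluates to 0, so (s - 4) is a factor.
Dividing out leaves s^3 - 10s^2 + 36s - 40 = 0.
This factors further as (s^2 - 8s + 20)(s - 2) = 0.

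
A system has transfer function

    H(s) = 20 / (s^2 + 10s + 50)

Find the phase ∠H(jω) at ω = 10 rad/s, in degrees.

At s = j10: numerator = 20, denominator = -50 + j100.
∠H = ∠num − ∠den = 0° − (116.57°) = -116.6°.

∠H(j10) ≈ -116.6°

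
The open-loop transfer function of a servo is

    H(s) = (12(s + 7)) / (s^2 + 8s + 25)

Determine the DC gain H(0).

Set s = 0: H(0) = (84) / (25) = 84/25.

H(0) = 84/25 ≈ 3.360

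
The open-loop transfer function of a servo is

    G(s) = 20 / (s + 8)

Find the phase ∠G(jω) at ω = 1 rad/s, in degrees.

∠G(j1) ≈ -7.125°

At s = j1: numerator = 20, denominator = 8 + j1.
∠G = ∠num − ∠den = 0° − (7.1250°) = -7.125°.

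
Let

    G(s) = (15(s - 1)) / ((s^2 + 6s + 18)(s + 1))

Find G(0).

G(0) = -5/6 ≈ -0.8333

At s = 0 each factor (s + a) contributes a and each (s^2 + bs + c) contributes c.
G(0) = 15·(-1) / ((18) · (1)) = -15/18 = -5/6.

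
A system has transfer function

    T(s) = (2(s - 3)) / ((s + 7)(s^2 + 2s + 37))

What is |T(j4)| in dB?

|T(j4)|_dB ≈ -25.2 dB

Substitute s = j4: numerator = -6 + j8, denominator = 115 + j140.
|T(j4)| = |-6 + j8| / |115 + j140| = 10 / 181.18 ≈ 0.05519.
In decibels: 20·log₁₀(0.05519) ≈ -25.2 dB.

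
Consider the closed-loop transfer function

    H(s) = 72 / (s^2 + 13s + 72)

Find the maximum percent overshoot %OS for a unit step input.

Comparing s^2 + 13s + 72 to s^2 + 2ζωₙs + ωₙ²: ωₙ = √72 ≈ 8.485 rad/s and ζ = 13/(2·√72) ≈ 0.7660.
%OS = 100·exp(−πζ/√(1−ζ²)) = 100·exp(−π·0.7660/√(1−0.7660²)) ≈ 2.37%.

%OS ≈ 2.37%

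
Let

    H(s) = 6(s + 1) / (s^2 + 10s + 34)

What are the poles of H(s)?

The poles are the roots of the denominator s^2 + 10s + 34 = 0.
Using the quadratic formula: s = (-10 ± √(-36))/2 = -5 ± 3j.

s = -5 + 3j, -5 - 3j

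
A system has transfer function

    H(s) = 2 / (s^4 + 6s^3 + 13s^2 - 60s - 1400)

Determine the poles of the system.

s = -2 ± 6j, -7, 5

The poles are the roots of the denominator s^4 + 6s^3 + 13s^2 - 60s - 1400 = 0.
Trying s = -7: the polynomial evaluates to 0, so (s + 7) is a factor.
Dividing out leaves s^3 - s^2 + 20s - 200 = 0.
This factors further as (s^2 + 4s + 40)(s - 5) = 0.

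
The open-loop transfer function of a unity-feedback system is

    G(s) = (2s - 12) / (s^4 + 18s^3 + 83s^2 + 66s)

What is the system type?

Factor s from the denominator: s^4 + 18s^3 + 83s^2 + 66s = s·(s^3 + 18s^2 + 83s + 66).
There is 1 pole at the origin, so the system is Type 1.

Type 1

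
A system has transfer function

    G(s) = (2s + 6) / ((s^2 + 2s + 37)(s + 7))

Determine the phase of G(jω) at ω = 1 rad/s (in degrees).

∠G(j1) ≈ 7.125°

At s = j1: numerator = 6 + j2, denominator = 250 + j50.
∠G = ∠num − ∠den = 18.435° − (11.310°) = 7.125°.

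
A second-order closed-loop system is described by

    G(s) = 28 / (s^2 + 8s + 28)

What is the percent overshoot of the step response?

Comparing s^2 + 8s + 28 to s^2 + 2ζωₙs + ωₙ²: ωₙ = √28 ≈ 5.292 rad/s and ζ = 8/(2·√28) ≈ 0.7559.
%OS = 100·exp(−πζ/√(1−ζ²)) = 100·exp(−π·0.7559/√(1−0.7559²)) ≈ 2.66%.

%OS ≈ 2.66%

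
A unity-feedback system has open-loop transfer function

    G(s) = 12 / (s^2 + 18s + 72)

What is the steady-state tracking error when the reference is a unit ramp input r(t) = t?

e_ss = ∞

G(s) has no poles at the origin.
This is a Type 0 system; Kv = lim_{s→0} s·G(s) = 0, so the steady-state error for a ramp input is infinite.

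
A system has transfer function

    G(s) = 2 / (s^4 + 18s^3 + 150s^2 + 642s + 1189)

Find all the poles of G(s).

The poles are the roots of the denominator s^4 + 18s^3 + 150s^2 + 642s + 1189 = 0.
No real roots exist; factor into two real quadratics: (s^2 + 10s + 29)(s^2 + 8s + 41) = 0.
Each quadratic gives a conjugate pair via the quadratic formula.

s = -5 + 2j, -5 - 2j, -4 + 5j, -4 - 5j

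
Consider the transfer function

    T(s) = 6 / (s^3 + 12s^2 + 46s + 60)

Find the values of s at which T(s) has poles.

s = -3 + j, -3 - j, -6

The poles are the roots of the denominator s^3 + 12s^2 + 46s + 60 = 0.
Trying s = -6: the polynomial evaluates to 0, so (s + 6) is a factor.
Dividing out leaves s^2 + 6s + 10 = 0.
The quadratic formula then gives s = -3 ± 1j.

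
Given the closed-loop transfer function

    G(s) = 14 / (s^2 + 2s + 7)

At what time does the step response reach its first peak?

Comparing s^2 + 2s + 7 to s^2 + 2ζωₙs + ωₙ²: ωₙ = √7 ≈ 2.646 rad/s and ζ = 2/(2·√7) ≈ 0.3780.
ζωₙ = 2/2 = 1, so ω_d = ωₙ√(1−ζ²) = √(ωₙ² − (ζωₙ)²) = √(7 − 1²) = √6 ≈ 2.449 rad/s.
t_p = π/ω_d = π/2.449 ≈ 1.283 s.

t_p ≈ 1.283 s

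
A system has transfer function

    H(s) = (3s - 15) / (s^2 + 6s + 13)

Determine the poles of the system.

s = -3 + 2j, -3 - 2j

The poles are the roots of the denominator s^2 + 6s + 13 = 0.
Using the quadratic formula: s = (-6 ± √(-16))/2 = -3 ± 2j.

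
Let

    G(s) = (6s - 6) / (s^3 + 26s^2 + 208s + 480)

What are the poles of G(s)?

s = -10, -12, -4

The poles are the roots of the denominator s^3 + 26s^2 + 208s + 480 = 0.
Trying s = -10: the polynomial evaluates to 0, so (s + 10) is a factor.
Dividing out leaves s^2 + 16s + 48 = 0.
Factoring the quadratic: (s + 12)(s + 4) = 0.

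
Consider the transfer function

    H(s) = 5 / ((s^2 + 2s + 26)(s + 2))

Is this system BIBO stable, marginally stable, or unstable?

stable

The poles can be read from the denominator factors: s = -1 ± 5j, -2.
Since all poles lie strictly in the left half-plane, the system is stable.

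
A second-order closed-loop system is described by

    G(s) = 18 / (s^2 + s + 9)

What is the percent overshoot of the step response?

Comparing s^2 + s + 9 to s^2 + 2ζωₙs + ωₙ²: ωₙ = 3 rad/s and ζ = 1/(2·3) ≈ 0.1667.
%OS = 100·exp(−πζ/√(1−ζ²)) = 100·exp(−π·0.1667/√(1−0.1667²)) ≈ 58.8%.

%OS ≈ 58.8%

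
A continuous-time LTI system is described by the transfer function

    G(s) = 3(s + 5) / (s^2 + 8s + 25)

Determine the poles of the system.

The poles are the roots of the denominator s^2 + 8s + 25 = 0.
Using the quadratic formula: s = (-8 ± √(-36))/2 = -4 ± 3j.

s = -4 + 3j, -4 - 3j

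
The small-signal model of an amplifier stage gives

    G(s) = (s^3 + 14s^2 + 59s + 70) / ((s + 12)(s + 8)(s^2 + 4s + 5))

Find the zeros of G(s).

s = -5, -7, -2

Set the numerator to zero: s^3 + 14s^2 + 59s + 70 = 0.
Factoring: (s + 5)(s + 7)(s + 2) = 0.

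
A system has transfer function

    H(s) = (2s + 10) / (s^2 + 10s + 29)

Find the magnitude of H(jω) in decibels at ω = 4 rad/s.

Substitute s = j4: numerator = 10 + j8, denominator = 13 + j40.
|H(j4)| = |10 + j8| / |13 + j40| = 12.806 / 42.059 ≈ 0.3045.
In decibels: 20·log₁₀(0.3045) ≈ -10.3 dB.

|H(j4)|_dB ≈ -10.3 dB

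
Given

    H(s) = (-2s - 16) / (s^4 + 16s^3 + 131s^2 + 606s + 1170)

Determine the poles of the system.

s = -5 ± j, -3 ± 6j

The poles are the roots of the denominator s^4 + 16s^3 + 131s^2 + 606s + 1170 = 0.
No real roots exist; factor into two real quadratics: (s^2 + 10s + 26)(s^2 + 6s + 45) = 0.
Each quadratic gives a conjugate pair via the quadratic formula.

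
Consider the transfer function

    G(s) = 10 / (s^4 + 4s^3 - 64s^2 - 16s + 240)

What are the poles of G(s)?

s = -10, 2, 6, -2

The poles are the roots of the denominator s^4 + 4s^3 - 64s^2 - 16s + 240 = 0.
Trying s = -10: the polynomial evaluates to 0, so (s + 10) is a factor.
Dividing out leaves s^3 - 6s^2 - 4s + 24 = 0.
This factors further as (s - 2)(s - 6)(s + 2) = 0.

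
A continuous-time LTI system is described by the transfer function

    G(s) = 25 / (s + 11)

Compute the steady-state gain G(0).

Set s = 0: G(0) = (25) / (11) = 25/11.

G(0) = 25/11 ≈ 2.273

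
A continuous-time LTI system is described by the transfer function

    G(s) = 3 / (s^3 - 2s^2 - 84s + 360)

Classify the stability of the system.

unstable

The denominator s^3 - 2s^2 - 84s + 360 factors as (s - 6)^2(s + 10), giving poles at s = 6, 6, -10.
Since the pole(s) at s = 6, 6 lie in the right half-plane, the system is unstable.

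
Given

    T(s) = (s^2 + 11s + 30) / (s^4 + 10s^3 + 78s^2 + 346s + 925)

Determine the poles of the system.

s = -4 + 3j, -4 - 3j, -1 + 6j, -1 - 6j

The poles are the roots of the denominator s^4 + 10s^3 + 78s^2 + 346s + 925 = 0.
No real roots exist; factor into two real quadratics: (s^2 + 8s + 25)(s^2 + 2s + 37) = 0.
Each quadratic gives a conjugate pair via the quadratic formula.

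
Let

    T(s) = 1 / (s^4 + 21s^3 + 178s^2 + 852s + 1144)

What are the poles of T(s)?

s = -2, -11, -4 + 6j, -4 - 6j

The poles are the roots of the denominator s^4 + 21s^3 + 178s^2 + 852s + 1144 = 0.
Trying s = -2: the polynomial evaluates to 0, so (s + 2) is a factor.
Dividing out leaves s^3 + 19s^2 + 140s + 572 = 0.
This factors further as (s + 11)(s^2 + 8s + 52) = 0.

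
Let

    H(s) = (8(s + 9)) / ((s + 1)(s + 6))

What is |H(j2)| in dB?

Substitute s = j2: numerator = 72 + j16, denominator = 2 + j14.
|H(j2)| = |72 + j16| / |2 + j14| = 73.756 / 14.142 ≈ 5.215.
In decibels: 20·log₁₀(5.215) ≈ 14.3 dB.

|H(j2)|_dB ≈ 14.3 dB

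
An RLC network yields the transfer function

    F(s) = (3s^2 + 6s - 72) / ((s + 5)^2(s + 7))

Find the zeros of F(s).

Set the numerator to zero: 3s^2 + 6s - 72 = 0, i.e. 3·(s^2 + 2s - 24) = 0.
Factoring: (s + 6)(s - 4) = 0.

s = -6, 4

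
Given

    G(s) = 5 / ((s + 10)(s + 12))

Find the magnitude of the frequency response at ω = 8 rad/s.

|G(j8)| ≈ 0.02707

Substitute s = j8: numerator = 5, denominator = 56 + j176.
|G(j8)| = |5| / |56 + j176| = 5 / 184.69 ≈ 0.02707.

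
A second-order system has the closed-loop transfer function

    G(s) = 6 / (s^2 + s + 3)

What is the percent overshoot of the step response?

Comparing s^2 + s + 3 to s^2 + 2ζωₙs + ωₙ²: ωₙ = √3 ≈ 1.732 rad/s and ζ = 1/(2·√3) ≈ 0.2887.
%OS = 100·exp(−πζ/√(1−ζ²)) = 100·exp(−π·0.2887/√(1−0.2887²)) ≈ 38.8%.

%OS ≈ 38.8%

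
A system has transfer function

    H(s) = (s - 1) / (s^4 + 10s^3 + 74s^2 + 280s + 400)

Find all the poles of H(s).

The poles are the roots of the denominator s^4 + 10s^3 + 74s^2 + 280s + 400 = 0.
No real roots exist; factor into two real quadratics: (s^2 + 4s + 40)(s^2 + 6s + 10) = 0.
Each quadratic gives a conjugate pair via the quadratic formula.

s = -2 ± 6j, -3 ± j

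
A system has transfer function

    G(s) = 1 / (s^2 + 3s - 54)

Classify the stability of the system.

unstable

The denominator s^2 + 3s - 54 factors as (s + 9)(s - 6), giving poles at s = -9, 6.
Since the pole(s) at s = 6 lie in the right half-plane, the system is unstable.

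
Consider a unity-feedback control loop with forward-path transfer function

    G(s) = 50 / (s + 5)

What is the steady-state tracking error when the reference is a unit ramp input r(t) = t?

e_ss = ∞

G(s) has no poles at the origin.
This is a Type 0 system; Kv = lim_{s→0} s·G(s) = 0, so the steady-state error for a ramp input is infinite.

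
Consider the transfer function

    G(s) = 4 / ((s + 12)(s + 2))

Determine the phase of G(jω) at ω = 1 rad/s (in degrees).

∠G(j1) ≈ -31.33°

At s = j1: numerator = 4, denominator = 23 + j14.
∠G = ∠num − ∠den = 0° − (31.329°) = -31.33°.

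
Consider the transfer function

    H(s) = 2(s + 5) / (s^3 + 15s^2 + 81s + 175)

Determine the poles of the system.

The poles are the roots of the denominator s^3 + 15s^2 + 81s + 175 = 0.
Trying s = -7: the polynomial evaluates to 0, so (s + 7) is a factor.
Dividing out leaves s^2 + 8s + 25 = 0.
The quadratic formula then gives s = -4 ± 3j.

s = -4 ± 3j, -7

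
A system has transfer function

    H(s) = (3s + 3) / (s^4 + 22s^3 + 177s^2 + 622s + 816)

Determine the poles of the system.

The poles are the roots of the denominator s^4 + 22s^3 + 177s^2 + 622s + 816 = 0.
Trying s = -8: the polynomial evaluates to 0, so (s + 8) is a factor.
Dividing out leaves s^3 + 14s^2 + 65s + 102 = 0.
This factors further as (s^2 + 8s + 17)(s + 6) = 0.

s = -4 ± j, -8, -6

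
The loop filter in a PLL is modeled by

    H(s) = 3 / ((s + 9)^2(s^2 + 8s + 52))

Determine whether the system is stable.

The poles can be read from the denominator factors: s = -9, -4 ± 6j, -9.
Since all poles lie strictly in the left half-plane, the system is stable.

stable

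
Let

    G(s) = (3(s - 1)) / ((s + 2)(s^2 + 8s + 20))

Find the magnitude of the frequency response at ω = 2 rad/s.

|G(j2)| ≈ 0.1048

Substitute s = j2: numerator = -3 + j6, denominator = j64.
|G(j2)| = |-3 + j6| / |j64| = 6.7082 / 64 ≈ 0.1048.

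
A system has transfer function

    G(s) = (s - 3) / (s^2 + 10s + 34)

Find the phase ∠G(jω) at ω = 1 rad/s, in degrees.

∠G(j1) ≈ 144.7°

At s = j1: numerator = -3 + j1, denominator = 33 + j10.
∠G = ∠num − ∠den = 161.57° − (16.858°) = 144.7°.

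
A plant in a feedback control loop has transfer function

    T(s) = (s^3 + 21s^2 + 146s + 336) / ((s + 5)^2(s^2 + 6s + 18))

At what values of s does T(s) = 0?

Set the numerator to zero: s^3 + 21s^2 + 146s + 336 = 0.
Factoring: (s + 6)(s + 8)(s + 7) = 0.

s = -6, -8, -7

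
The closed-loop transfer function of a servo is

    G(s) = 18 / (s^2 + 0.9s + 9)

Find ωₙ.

Compare the denominator to the standard form s^2 + 2ζωₙs + ωₙ².
ωₙ² = 9, so ωₙ = 3 rad/s.

ωₙ = 3 rad/s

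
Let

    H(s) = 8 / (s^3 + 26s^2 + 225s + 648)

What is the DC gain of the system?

Set s = 0: H(0) = (8) / (648) = 1/81.

H(0) = 1/81 ≈ 0.01235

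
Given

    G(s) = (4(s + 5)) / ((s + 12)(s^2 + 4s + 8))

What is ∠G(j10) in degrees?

∠G(j10) ≈ -132.9°

At s = j10: numerator = 20 + j40, denominator = -1504 - j440.
∠G = ∠num − ∠den = 63.435° − (-163.69°) = 227.1°, which wraps to -132.9°.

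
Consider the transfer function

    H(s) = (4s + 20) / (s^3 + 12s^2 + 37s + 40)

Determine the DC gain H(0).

H(0) = 1/2 ≈ 0.5000

Set s = 0: H(0) = (20) / (40) = 1/2.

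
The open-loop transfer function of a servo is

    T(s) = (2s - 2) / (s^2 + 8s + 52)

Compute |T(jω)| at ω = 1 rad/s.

|T(j1)| ≈ 0.05479

Substitute s = j1: numerator = -2 + j2, denominator = 51 + j8.
|T(j1)| = |-2 + j2| / |51 + j8| = 2.8284 / 51.624 ≈ 0.05479.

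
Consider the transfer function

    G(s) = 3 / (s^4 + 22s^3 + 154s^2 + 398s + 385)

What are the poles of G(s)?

The poles are the roots of the denominator s^4 + 22s^3 + 154s^2 + 398s + 385 = 0.
Trying s = -7: the polynomial evaluates to 0, so (s + 7) is a factor.
Dividing out leaves s^3 + 15s^2 + 49s + 55 = 0.
This factors further as (s^2 + 4s + 5)(s + 11) = 0.

s = -2 ± j, -7, -11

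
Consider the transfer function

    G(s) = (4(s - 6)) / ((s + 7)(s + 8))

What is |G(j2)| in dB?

Substitute s = j2: numerator = -24 + j8, denominator = 52 + j30.
|G(j2)| = |-24 + j8| / |52 + j30| = 25.298 / 60.033 ≈ 0.4214.
In decibels: 20·log₁₀(0.4214) ≈ -7.51 dB.

|G(j2)|_dB ≈ -7.51 dB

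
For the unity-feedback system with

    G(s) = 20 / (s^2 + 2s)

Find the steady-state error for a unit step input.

G(s) has one pole at the origin.
This is a Type 1 system; for a step input the steady-state error is zero.

e_ss = 0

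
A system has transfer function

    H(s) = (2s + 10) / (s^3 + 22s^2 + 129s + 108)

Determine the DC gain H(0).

H(0) = 5/54 ≈ 0.09259

Set s = 0: H(0) = (10) / (108) = 5/54.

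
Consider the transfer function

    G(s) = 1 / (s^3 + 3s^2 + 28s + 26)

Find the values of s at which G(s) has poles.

The poles are the roots of the denominator s^3 + 3s^2 + 28s + 26 = 0.
Trying s = -1: the polynomial evaluates to 0, so (s + 1) is a factor.
Dividing out leaves s^2 + 2s + 26 = 0.
The quadratic formula then gives s = -1 ± 5j.

s = -1 + 5j, -1 - 5j, -1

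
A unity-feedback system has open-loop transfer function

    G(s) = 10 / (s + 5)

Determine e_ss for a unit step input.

e_ss = 0.3333

G(s) has no poles at the origin.
This is a Type 0 system. Kp = lim_{s→0} G(s) = 10/5 = 2.
e_ss = 1/(1 + Kp) = 1/(1 + 2) = 1/3 ≈ 0.3333.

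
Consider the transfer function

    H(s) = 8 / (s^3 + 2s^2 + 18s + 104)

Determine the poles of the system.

The poles are the roots of the denominator s^3 + 2s^2 + 18s + 104 = 0.
Trying s = -4: the polynomial evaluates to 0, so (s + 4) is a factor.
Dividing out leaves s^2 - 2s + 26 = 0.
The quadratic formula then gives s = 1 ± 5j.

s = 1 ± 5j, -4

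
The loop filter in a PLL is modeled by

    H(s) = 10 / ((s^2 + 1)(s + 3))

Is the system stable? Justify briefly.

marginally stable

The poles can be read from the denominator factors: s = j, -j, -3.
Since the simple pole(s) at s = j, -j lie on the jω-axis with none in the right half-plane, the system is marginally stable.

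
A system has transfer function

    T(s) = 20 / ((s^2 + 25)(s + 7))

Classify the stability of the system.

The poles can be read from the denominator factors: s = 5j, -5j, -7.
Since the simple pole(s) at s = 5j, -5j lie on the jω-axis with none in the right half-plane, the system is marginally stable.

marginally stable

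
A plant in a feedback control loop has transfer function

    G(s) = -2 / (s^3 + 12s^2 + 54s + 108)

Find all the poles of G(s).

s = -3 ± 3j, -6

The poles are the roots of the denominator s^3 + 12s^2 + 54s + 108 = 0.
Trying s = -6: the polynomial evaluates to 0, so (s + 6) is a factor.
Dividing out leaves s^2 + 6s + 18 = 0.
The quadratic formula then gives s = -3 ± 3j.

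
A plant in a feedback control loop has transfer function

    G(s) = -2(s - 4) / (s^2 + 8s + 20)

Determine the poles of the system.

The poles are the roots of the denominator s^2 + 8s + 20 = 0.
Using the quadratic formula: s = (-8 ± √(-16))/2 = -4 ± 2j.

s = -4 ± 2j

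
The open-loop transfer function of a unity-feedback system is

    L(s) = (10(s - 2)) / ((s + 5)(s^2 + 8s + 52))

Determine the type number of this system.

The denominator has no factor of s at the origin — no free integrator — so this is a Type 0 system.

Type 0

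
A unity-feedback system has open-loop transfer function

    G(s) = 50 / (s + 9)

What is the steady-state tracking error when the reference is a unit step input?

e_ss = 0.1525

G(s) has no poles at the origin.
This is a Type 0 system. Kp = lim_{s→0} G(s) = 50/9.
e_ss = 1/(1 + Kp) = 1/(1 + 50/9) = 9/59 ≈ 0.1525.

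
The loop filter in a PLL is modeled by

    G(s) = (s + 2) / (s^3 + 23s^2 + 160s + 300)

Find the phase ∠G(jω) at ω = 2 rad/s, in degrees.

At s = j2: numerator = 2 + j2, denominator = 208 + j312.
∠G = ∠num − ∠den = 45° − (56.310°) = -11.31°.

∠G(j2) ≈ -11.31°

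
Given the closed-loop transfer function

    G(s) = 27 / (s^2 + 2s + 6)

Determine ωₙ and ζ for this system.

Compare the denominator to the standard form s^2 + 2ζωₙs + ωₙ².
ωₙ² = 6, so ωₙ = √6 ≈ 2.449 rad/s.
2ζωₙ = 2, so ζ = 2/(2·√6) ≈ 0.4082.
With ζ = 0.4082 the response is underdamped.

ωₙ ≈ 2.449 rad/s, ζ ≈ 0.4082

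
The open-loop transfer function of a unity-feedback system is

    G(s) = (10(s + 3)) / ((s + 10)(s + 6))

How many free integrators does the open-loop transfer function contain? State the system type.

Type 0

The denominator has no factor of s at the origin — no free integrator — so this is a Type 0 system.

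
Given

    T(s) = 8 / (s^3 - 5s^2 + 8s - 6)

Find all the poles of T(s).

s = 1 + j, 1 - j, 3

The poles are the roots of the denominator s^3 - 5s^2 + 8s - 6 = 0.
Trying s = 3: the polynomial evaluates to 0, so (s - 3) is a factor.
Dividing out leaves s^2 - 2s + 2 = 0.
The quadratic formula then gives s = 1 ± 1j.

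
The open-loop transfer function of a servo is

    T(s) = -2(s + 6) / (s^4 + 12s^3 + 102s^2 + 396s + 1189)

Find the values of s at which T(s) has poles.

The poles are the roots of the denominator s^4 + 12s^3 + 102s^2 + 396s + 1189 = 0.
No real roots exist; factor into two real quadratics: (s^2 + 8s + 41)(s^2 + 4s + 29) = 0.
Each quadratic gives a conjugate pair via the quadratic formula.

s = -4 ± 5j, -2 ± 5j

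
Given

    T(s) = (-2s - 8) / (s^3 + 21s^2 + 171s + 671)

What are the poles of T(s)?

s = -5 + 6j, -5 - 6j, -11

The poles are the roots of the denominator s^3 + 21s^2 + 171s + 671 = 0.
Trying s = -11: the polynomial evaluates to 0, so (s + 11) is a factor.
Dividing out leaves s^2 + 10s + 61 = 0.
The quadratic formula then gives s = -5 ± 6j.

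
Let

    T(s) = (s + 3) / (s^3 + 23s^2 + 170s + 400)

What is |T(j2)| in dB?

|T(j2)|_dB ≈ -42.0 dB

Substitute s = j2: numerator = 3 + j2, denominator = 308 + j332.
|T(j2)| = |3 + j2| / |308 + j332| = 3.6056 / 452.87 ≈ 0.007962.
In decibels: 20·log₁₀(0.007962) ≈ -42.0 dB.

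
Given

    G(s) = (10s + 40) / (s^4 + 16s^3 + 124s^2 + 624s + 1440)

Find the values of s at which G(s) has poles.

s = -2 + 6j, -2 - 6j, -6, -6

The poles are the roots of the denominator s^4 + 16s^3 + 124s^2 + 624s + 1440 = 0.
Trying s = -6: the polynomial evaluates to 0, so (s + 6) is a factor.
Dividing out leaves s^3 + 10s^2 + 64s + 240 = 0.
This factors further as (s^2 + 4s + 40)(s + 6) = 0.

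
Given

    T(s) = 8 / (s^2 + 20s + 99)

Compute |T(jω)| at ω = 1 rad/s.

Substitute s = j1: numerator = 8, denominator = 98 + j20.
|T(j1)| = |8| / |98 + j20| = 8 / 100.02 ≈ 0.07998.

|T(j1)| ≈ 0.07998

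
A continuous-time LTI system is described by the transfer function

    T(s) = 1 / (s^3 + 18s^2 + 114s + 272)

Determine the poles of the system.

The poles are the roots of the denominator s^3 + 18s^2 + 114s + 272 = 0.
Trying s = -8: the polynomial evaluates to 0, so (s + 8) is a factor.
Dividing out leaves s^2 + 10s + 34 = 0.
The quadratic formula then gives s = -5 ± 3j.

s = -5 ± 3j, -8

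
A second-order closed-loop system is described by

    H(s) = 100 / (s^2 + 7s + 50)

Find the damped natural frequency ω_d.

ω_d ≈ 6.144 rad/s

Comparing s^2 + 7s + 50 to s^2 + 2ζωₙs + ωₙ²: ωₙ = √50 ≈ 7.071 rad/s and ζ = 7/(2·√50) ≈ 0.4950.
ζωₙ = 7/2 = 3.5, so ω_d = ωₙ√(1−ζ²) = √(ωₙ² − (ζωₙ)²) = √(50 − 3.5²) = √37.75 ≈ 6.144 rad/s.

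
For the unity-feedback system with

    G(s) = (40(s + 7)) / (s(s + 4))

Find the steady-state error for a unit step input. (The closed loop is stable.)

G(s) has one pole at the origin.
This is a Type 1 system; for a step input the steady-state error is zero.

e_ss = 0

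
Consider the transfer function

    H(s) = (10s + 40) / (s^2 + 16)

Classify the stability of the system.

The poles can be read from the denominator factors: s = 4j, -4j.
Since the simple pole(s) at s = ±4j lie on the jω-axis with none in the right half-plane, the system is marginally stable.

marginally stable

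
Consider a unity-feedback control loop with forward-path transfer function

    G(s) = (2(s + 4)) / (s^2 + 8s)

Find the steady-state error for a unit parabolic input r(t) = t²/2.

G(s) has one pole at the origin.
This is a Type 1 system; Ka = lim_{s→0} s^2·G(s) = 0, so the steady-state error for a parabola input is infinite.

e_ss = ∞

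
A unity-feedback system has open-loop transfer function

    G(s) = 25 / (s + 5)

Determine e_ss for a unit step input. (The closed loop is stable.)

G(s) has no poles at the origin.
This is a Type 0 system. Kp = lim_{s→0} G(s) = 25/5 = 5.
e_ss = 1/(1 + Kp) = 1/(1 + 5) = 1/6 ≈ 0.1667.

e_ss = 0.1667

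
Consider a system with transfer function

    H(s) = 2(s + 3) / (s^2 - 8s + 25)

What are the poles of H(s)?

s = 4 ± 3j

The poles are the roots of the denominator s^2 - 8s + 25 = 0.
Using the quadratic formula: s = (8 ± √(-36))/2 = 4 ± 3j.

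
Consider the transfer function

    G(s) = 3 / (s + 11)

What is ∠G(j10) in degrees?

∠G(j10) ≈ -42.27°

At s = j10: numerator = 3, denominator = 11 + j10.
∠G = ∠num − ∠den = 0° − (42.274°) = -42.27°.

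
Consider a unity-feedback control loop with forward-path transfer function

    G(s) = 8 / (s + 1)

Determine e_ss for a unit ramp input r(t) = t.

G(s) has no poles at the origin.
This is a Type 0 system; Kv = lim_{s→0} s·G(s) = 0, so the steady-state error for a ramp input is infinite.

e_ss = ∞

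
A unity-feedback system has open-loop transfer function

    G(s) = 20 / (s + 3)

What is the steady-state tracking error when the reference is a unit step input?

e_ss = 0.1304

G(s) has no poles at the origin.
This is a Type 0 system. Kp = lim_{s→0} G(s) = 20/3.
e_ss = 1/(1 + Kp) = 1/(1 + 20/3) = 3/23 ≈ 0.1304.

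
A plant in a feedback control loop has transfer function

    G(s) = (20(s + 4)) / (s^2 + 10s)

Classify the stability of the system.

marginally stable

The denominator s^2 + 10s factors as s(s + 10), giving poles at s = 0, -10.
Since the simple pole(s) at s = 0 lie on the jω-axis with none in the right half-plane, the system is marginally stable.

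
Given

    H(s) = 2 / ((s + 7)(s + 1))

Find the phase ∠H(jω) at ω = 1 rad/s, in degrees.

At s = j1: numerator = 2, denominator = 6 + j8.
∠H = ∠num − ∠den = 0° − (53.130°) = -53.13°.

∠H(j1) ≈ -53.13°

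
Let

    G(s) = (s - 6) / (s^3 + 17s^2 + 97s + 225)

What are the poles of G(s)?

s = -4 ± 3j, -9

The poles are the roots of the denominator s^3 + 17s^2 + 97s + 225 = 0.
Trying s = -9: the polynomial evaluates to 0, so (s + 9) is a factor.
Dividing out leaves s^2 + 8s + 25 = 0.
The quadratic formula then gives s = -4 ± 3j.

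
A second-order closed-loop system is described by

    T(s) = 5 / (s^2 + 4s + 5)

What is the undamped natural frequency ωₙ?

ωₙ ≈ 2.236 rad/s

Compare the denominator to the standard form s^2 + 2ζωₙs + ωₙ².
ωₙ² = 5, so ωₙ = √5 ≈ 2.236 rad/s.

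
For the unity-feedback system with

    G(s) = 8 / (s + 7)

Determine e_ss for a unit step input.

G(s) has no poles at the origin.
This is a Type 0 system. Kp = lim_{s→0} G(s) = 8/7.
e_ss = 1/(1 + Kp) = 1/(1 + 8/7) = 7/15 ≈ 0.4667.

e_ss = 0.4667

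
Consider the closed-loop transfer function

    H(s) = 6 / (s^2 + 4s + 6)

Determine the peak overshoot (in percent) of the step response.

Comparing s^2 + 4s + 6 to s^2 + 2ζωₙs + ωₙ²: ωₙ = √6 ≈ 2.449 rad/s and ζ = 4/(2·√6) ≈ 0.8165.
%OS = 100·exp(−πζ/√(1−ζ²)) = 100·exp(−π·0.8165/√(1−0.8165²)) ≈ 1.18%.

%OS ≈ 1.18%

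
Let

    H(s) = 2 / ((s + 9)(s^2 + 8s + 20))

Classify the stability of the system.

stable

The poles can be read from the denominator factors: s = -9, -4 ± 2j.
Since all poles lie strictly in the left half-plane, the system is stable.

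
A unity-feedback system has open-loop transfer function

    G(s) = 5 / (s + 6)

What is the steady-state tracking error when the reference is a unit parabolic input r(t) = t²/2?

e_ss = ∞

G(s) has no poles at the origin.
This is a Type 0 system; Ka = lim_{s→0} s^2·G(s) = 0, so the steady-state error for a parabola input is infinite.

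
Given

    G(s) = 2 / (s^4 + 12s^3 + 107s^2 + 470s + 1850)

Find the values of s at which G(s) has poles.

The poles are the roots of the denominator s^4 + 12s^3 + 107s^2 + 470s + 1850 = 0.
No real roots exist; factor into two real quadratics: (s^2 + 2s + 37)(s^2 + 10s + 50) = 0.
Each quadratic gives a conjugate pair via the quadratic formula.

s = -1 + 6j, -1 - 6j, -5 + 5j, -5 - 5j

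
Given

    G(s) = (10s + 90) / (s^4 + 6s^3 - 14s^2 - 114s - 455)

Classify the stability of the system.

unstable

The denominator s^4 + 6s^3 - 14s^2 - 114s - 455 factors as (s + 7)(s^2 + 4s + 13)(s - 5), giving poles at s = -7, -2 + 3j, -2 - 3j, 5.
Since the pole(s) at s = 5 lie in the right half-plane, the system is unstable.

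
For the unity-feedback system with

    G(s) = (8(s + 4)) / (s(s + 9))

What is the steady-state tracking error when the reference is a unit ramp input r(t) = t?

e_ss = 0.2812

G(s) has one pole at the origin.
This is a Type 1 system. Kv = lim_{s→0} s·G(s) = 32/9.
e_ss = 1/Kv = 1/(32/9) = 9/32 ≈ 0.2812.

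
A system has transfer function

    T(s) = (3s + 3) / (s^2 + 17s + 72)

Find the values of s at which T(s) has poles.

s = -8, -9

The poles are the roots of the denominator s^2 + 17s + 72 = 0.
Factoring: (s + 8)(s + 9) = 0, so s = -8 and s = -9.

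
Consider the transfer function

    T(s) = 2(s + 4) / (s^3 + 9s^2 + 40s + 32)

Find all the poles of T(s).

The poles are the roots of the denominator s^3 + 9s^2 + 40s + 32 = 0.
Trying s = -1: the polynomial evaluates to 0, so (s + 1) is a factor.
Dividing out leaves s^2 + 8s + 32 = 0.
The quadratic formula then gives s = -4 ± 4j.

s = -4 + 4j, -4 - 4j, -1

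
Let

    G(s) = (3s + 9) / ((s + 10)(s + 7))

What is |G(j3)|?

|G(j3)| ≈ 0.1601

Substitute s = j3: numerator = 9 + j9, denominator = 61 + j51.
|G(j3)| = |9 + j9| / |61 + j51| = 12.728 / 79.511 ≈ 0.1601.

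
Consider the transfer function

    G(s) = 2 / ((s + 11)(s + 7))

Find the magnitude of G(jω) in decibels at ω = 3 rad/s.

|G(j3)|_dB ≈ -32.8 dB

Substitute s = j3: numerator = 2, denominator = 68 + j54.
|G(j3)| = |2| / |68 + j54| = 2 / 86.833 ≈ 0.02303.
In decibels: 20·log₁₀(0.02303) ≈ -32.8 dB.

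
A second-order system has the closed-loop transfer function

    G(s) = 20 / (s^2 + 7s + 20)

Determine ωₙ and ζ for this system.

ωₙ ≈ 4.472 rad/s, ζ ≈ 0.7826

Compare the denominator to the standard form s^2 + 2ζωₙs + ωₙ².
ωₙ² = 20, so ωₙ = √20 ≈ 4.472 rad/s.
2ζωₙ = 7, so ζ = 7/(2·√20) ≈ 0.7826.
With ζ = 0.7826 the response is underdamped.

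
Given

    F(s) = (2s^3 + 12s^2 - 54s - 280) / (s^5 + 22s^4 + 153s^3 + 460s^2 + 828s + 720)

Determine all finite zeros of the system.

Set the numerator to zero: 2s^3 + 12s^2 - 54s - 280 = 0, i.e. 2·(s^3 + 6s^2 - 27s - 140) = 0.
Factoring: (s + 4)(s + 7)(s - 5) = 0.

s = -4, -7, 5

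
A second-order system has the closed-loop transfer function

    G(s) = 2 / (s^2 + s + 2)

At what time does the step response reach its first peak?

Comparing s^2 + s + 2 to s^2 + 2ζωₙs + ωₙ²: ωₙ = √2 ≈ 1.414 rad/s and ζ = 1/(2·√2) ≈ 0.3536.
ζωₙ = 1/2 = 0.5, so ω_d = ωₙ√(1−ζ²) = √(ωₙ² − (ζωₙ)²) = √(2 − 0.5²) = √1.75 ≈ 1.323 rad/s.
t_p = π/ω_d = π/1.323 ≈ 2.375 s.

t_p ≈ 2.375 s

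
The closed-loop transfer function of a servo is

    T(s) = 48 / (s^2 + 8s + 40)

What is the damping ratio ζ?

Compare the denominator to the standard form s^2 + 2ζωₙs + ωₙ².
ωₙ² = 40, so ωₙ = √40 ≈ 6.325 rad/s.
2ζωₙ = 8, so ζ = 8/(2·√40) ≈ 0.6325.

ζ ≈ 0.6325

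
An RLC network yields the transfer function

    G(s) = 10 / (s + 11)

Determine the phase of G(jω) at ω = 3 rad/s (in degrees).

∠G(j3) ≈ -15.26°

At s = j3: numerator = 10, denominator = 11 + j3.
∠G = ∠num − ∠den = 0° − (15.255°) = -15.26°.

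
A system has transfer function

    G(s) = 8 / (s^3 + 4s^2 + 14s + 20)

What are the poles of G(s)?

s = -1 ± 3j, -2

The poles are the roots of the denominator s^3 + 4s^2 + 14s + 20 = 0.
Trying s = -2: the polynomial evaluates to 0, so (s + 2) is a factor.
Dividing out leaves s^2 + 2s + 10 = 0.
The quadratic formula then gives s = -1 ± 3j.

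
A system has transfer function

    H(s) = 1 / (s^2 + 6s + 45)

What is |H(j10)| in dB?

Substitute s = j10: numerator = 1, denominator = -55 + j60.
|H(j10)| = |1| / |-55 + j60| = 1 / 81.394 ≈ 0.01229.
In decibels: 20·log₁₀(0.01229) ≈ -38.2 dB.

|H(j10)|_dB ≈ -38.2 dB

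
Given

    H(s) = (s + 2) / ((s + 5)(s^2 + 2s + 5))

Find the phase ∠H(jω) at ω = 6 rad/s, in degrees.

At s = j6: numerator = 2 + j6, denominator = -227 - j126.
∠H = ∠num − ∠den = 71.565° − (-150.97°) = 222.5°, which wraps to -137.5°.

∠H(j6) ≈ -137.5°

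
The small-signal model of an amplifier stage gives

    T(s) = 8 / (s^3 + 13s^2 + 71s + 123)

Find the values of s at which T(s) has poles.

s = -5 ± 4j, -3

The poles are the roots of the denominator s^3 + 13s^2 + 71s + 123 = 0.
Trying s = -3: the polynomial evaluates to 0, so (s + 3) is a factor.
Dividing out leaves s^2 + 10s + 41 = 0.
The quadratic formula then gives s = -5 ± 4j.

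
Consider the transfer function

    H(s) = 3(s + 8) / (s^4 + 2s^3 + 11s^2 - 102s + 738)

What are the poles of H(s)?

s = -4 + 5j, -4 - 5j, 3 + 3j, 3 - 3j

The poles are the roots of the denominator s^4 + 2s^3 + 11s^2 - 102s + 738 = 0.
No real roots exist; factor into two real quadratics: (s^2 + 8s + 41)(s^2 - 6s + 18) = 0.
Each quadratic gives a conjugate pair via the quadratic formula.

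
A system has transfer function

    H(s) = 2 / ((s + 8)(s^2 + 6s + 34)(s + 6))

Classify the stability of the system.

The poles can be read from the denominator factors: s = -8, -3 + 5j, -3 - 5j, -6.
Since all poles lie strictly in the left half-plane, the system is stable.

stable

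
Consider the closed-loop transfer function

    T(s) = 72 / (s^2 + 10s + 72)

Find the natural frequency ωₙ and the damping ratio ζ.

Compare the denominator to the standard form s^2 + 2ζωₙs + ωₙ².
ωₙ² = 72, so ωₙ = √72 ≈ 8.485 rad/s.
2ζωₙ = 10, so ζ = 10/(2·√72) ≈ 0.5893.

ωₙ ≈ 8.485 rad/s, ζ ≈ 0.5893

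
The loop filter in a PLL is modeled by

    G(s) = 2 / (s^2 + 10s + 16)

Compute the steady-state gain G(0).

G(0) = 1/8 ≈ 0.1250

Set s = 0: G(0) = (2) / (16) = 1/8.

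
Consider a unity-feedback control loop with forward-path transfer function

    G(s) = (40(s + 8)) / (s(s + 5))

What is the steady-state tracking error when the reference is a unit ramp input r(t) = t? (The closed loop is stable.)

e_ss = 0.01562

G(s) has one pole at the origin.
This is a Type 1 system. Kv = lim_{s→0} s·G(s) = 320/5 = 64.
e_ss = 1/Kv = 1/(64) = 1/64 ≈ 0.01562.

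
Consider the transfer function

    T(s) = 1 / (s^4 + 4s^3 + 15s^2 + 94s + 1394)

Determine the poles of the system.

The poles are the roots of the denominator s^4 + 4s^3 + 15s^2 + 94s + 1394 = 0.
No real roots exist; factor into two real quadratics: (s^2 - 6s + 34)(s^2 + 10s + 41) = 0.
Each quadratic gives a conjugate pair via the quadratic formula.

s = 3 + 5j, 3 - 5j, -5 + 4j, -5 - 4j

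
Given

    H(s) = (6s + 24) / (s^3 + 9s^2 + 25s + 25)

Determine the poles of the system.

The poles are the roots of the denominator s^3 + 9s^2 + 25s + 25 = 0.
Trying s = -5: the polynomial evaluates to 0, so (s + 5) is a factor.
Dividing out leaves s^2 + 4s + 5 = 0.
The quadratic formula then gives s = -2 ± 1j.

s = -2 ± j, -5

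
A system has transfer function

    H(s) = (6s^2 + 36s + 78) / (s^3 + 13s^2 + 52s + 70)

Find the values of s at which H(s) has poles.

The poles are the roots of the denominator s^3 + 13s^2 + 52s + 70 = 0.
Trying s = -7: the polynomial evaluates to 0, so (s + 7) is a factor.
Dividing out leaves s^2 + 6s + 10 = 0.
The quadratic formula then gives s = -3 ± 1j.

s = -3 ± j, -7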